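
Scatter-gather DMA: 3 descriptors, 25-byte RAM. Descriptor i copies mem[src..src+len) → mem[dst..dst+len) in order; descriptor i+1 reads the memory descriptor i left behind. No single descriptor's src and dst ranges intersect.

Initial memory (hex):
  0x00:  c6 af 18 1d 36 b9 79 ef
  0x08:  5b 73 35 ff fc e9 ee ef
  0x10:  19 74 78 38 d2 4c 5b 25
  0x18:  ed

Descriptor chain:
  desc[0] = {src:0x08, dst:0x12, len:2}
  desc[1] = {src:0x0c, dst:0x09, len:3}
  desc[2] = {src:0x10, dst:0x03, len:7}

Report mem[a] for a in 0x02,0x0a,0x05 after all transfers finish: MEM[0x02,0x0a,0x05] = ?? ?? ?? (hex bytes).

MEM[0x02,0x0a,0x05] = 18 e9 5b

[0] 0x08->0x12 len=2 : 5b 73
[1] 0x0c->0x09 len=3 : fc e9 ee
[2] 0x10->0x03 len=7 : 19 74 5b 73 d2 4c 5b
query mem[0x02]=0x18, mem[0x0a]=0xe9, mem[0x05]=0x5b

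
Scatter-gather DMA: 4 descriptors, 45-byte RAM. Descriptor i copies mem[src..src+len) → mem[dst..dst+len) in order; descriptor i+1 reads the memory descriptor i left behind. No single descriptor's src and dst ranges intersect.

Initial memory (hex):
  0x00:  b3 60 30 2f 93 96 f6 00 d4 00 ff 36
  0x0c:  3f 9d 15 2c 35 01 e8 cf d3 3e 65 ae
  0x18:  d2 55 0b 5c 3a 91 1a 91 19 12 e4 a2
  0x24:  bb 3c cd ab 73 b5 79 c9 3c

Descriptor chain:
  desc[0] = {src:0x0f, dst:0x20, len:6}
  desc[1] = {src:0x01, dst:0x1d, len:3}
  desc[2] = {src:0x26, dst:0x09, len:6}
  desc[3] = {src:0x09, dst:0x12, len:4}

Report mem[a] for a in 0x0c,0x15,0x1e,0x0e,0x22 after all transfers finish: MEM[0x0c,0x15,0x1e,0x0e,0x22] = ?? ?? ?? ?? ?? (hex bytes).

MEM[0x0c,0x15,0x1e,0x0e,0x22] = b5 b5 30 c9 01

#0 dst[0x20+6] := {0x2c,0x35,0x01,0xe8,0xcf,0xd3}
#1 dst[0x1d+3] := {0x60,0x30,0x2f}
#2 dst[0x09+6] := {0xcd,0xab,0x73,0xb5,0x79,0xc9}
#3 dst[0x12+4] := {0xcd,0xab,0x73,0xb5}
query mem[0x0c]=0xb5, mem[0x15]=0xb5, mem[0x1e]=0x30, mem[0x0e]=0xc9, mem[0x22]=0x01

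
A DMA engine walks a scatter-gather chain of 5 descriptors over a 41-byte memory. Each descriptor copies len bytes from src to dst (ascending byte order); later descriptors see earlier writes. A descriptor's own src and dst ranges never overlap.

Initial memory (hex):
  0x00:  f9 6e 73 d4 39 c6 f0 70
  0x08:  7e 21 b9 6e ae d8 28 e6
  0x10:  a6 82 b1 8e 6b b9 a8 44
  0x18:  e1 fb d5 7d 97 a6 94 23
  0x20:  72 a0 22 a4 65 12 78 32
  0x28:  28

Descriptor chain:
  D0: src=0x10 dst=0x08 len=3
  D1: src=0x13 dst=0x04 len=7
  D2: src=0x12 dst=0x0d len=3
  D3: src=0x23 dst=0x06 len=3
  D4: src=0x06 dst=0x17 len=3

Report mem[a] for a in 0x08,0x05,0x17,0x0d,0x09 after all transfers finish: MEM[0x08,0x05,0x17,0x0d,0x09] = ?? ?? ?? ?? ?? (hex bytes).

MEM[0x08,0x05,0x17,0x0d,0x09] = 12 6b a4 b1 e1

[0] 0x10->0x08 len=3 : a6 82 b1
[1] 0x13->0x04 len=7 : 8e 6b b9 a8 44 e1 fb
[2] 0x12->0x0d len=3 : b1 8e 6b
[3] 0x23->0x06 len=3 : a4 65 12
[4] 0x06->0x17 len=3 : a4 65 12
query mem[0x08]=0x12, mem[0x05]=0x6b, mem[0x17]=0xa4, mem[0x0d]=0xb1, mem[0x09]=0xe1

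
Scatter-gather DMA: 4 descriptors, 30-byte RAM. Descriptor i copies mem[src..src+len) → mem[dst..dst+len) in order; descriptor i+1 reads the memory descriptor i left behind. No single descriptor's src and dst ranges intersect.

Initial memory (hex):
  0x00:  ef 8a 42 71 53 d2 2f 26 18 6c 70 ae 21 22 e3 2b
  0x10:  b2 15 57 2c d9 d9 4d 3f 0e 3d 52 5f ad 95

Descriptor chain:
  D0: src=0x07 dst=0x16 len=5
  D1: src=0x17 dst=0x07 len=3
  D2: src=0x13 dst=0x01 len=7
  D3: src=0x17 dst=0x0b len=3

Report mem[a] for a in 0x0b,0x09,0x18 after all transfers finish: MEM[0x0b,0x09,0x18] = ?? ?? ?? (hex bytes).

#0 dst[0x16+5] := {0x26,0x18,0x6c,0x70,0xae}
#1 dst[0x07+3] := {0x18,0x6c,0x70}
#2 dst[0x01+7] := {0x2c,0xd9,0xd9,0x26,0x18,0x6c,0x70}
#3 dst[0x0b+3] := {0x18,0x6c,0x70}
query mem[0x0b]=0x18, mem[0x09]=0x70, mem[0x18]=0x6c

MEM[0x0b,0x09,0x18] = 18 70 6c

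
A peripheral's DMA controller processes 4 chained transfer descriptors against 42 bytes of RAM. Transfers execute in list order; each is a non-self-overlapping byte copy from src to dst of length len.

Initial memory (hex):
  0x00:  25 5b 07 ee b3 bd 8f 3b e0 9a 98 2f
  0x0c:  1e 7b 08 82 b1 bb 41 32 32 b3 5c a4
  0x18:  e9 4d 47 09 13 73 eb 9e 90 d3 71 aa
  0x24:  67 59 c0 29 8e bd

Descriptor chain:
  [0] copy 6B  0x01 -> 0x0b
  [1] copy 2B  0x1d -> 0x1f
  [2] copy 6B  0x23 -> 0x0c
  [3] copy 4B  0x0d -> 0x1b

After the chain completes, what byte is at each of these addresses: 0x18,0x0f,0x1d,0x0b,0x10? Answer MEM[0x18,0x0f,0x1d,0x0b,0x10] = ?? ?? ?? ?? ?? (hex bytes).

MEM[0x18,0x0f,0x1d,0x0b,0x10] = e9 c0 c0 5b 29

[0] 0x01->0x0b len=6 : 5b 07 ee b3 bd 8f
[1] 0x1d->0x1f len=2 : 73 eb
[2] 0x23->0x0c len=6 : aa 67 59 c0 29 8e
[3] 0x0d->0x1b len=4 : 67 59 c0 29
query mem[0x18]=0xe9, mem[0x0f]=0xc0, mem[0x1d]=0xc0, mem[0x0b]=0x5b, mem[0x10]=0x29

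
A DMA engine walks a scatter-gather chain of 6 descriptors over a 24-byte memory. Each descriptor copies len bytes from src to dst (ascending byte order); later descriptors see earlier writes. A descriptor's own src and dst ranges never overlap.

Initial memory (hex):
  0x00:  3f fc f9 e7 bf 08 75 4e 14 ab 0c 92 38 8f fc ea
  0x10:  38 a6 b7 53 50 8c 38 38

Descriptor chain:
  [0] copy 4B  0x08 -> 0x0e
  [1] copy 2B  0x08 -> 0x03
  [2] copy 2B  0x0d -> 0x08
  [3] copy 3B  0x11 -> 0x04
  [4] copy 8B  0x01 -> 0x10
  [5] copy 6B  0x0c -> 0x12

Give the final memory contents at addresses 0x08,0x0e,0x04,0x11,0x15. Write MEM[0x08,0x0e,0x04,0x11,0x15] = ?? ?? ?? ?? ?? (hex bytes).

[0] 0x08->0x0e len=4 : 14 ab 0c 92
[1] 0x08->0x03 len=2 : 14 ab
[2] 0x0d->0x08 len=2 : 8f 14
[3] 0x11->0x04 len=3 : 92 b7 53
[4] 0x01->0x10 len=8 : fc f9 14 92 b7 53 4e 8f
[5] 0x0c->0x12 len=6 : 38 8f 14 ab fc f9
query mem[0x08]=0x8f, mem[0x0e]=0x14, mem[0x04]=0x92, mem[0x11]=0xf9, mem[0x15]=0xab

MEM[0x08,0x0e,0x04,0x11,0x15] = 8f 14 92 f9 ab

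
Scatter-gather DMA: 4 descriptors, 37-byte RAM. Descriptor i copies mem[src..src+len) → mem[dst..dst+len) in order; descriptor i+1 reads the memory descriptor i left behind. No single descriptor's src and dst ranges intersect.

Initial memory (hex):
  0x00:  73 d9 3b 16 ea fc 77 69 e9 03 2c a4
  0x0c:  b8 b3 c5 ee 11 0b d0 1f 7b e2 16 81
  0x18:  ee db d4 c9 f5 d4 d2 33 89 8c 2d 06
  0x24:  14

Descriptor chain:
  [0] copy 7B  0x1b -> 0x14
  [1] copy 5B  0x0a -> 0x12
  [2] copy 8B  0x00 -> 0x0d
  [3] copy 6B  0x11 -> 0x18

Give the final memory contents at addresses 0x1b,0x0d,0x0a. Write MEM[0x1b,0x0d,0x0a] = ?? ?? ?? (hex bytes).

MEM[0x1b,0x0d,0x0a] = 69 73 2c

[0] 0x1b->0x14 len=7 : c9 f5 d4 d2 33 89 8c
[1] 0x0a->0x12 len=5 : 2c a4 b8 b3 c5
[2] 0x00->0x0d len=8 : 73 d9 3b 16 ea fc 77 69
[3] 0x11->0x18 len=6 : ea fc 77 69 b3 c5
query mem[0x1b]=0x69, mem[0x0d]=0x73, mem[0x0a]=0x2c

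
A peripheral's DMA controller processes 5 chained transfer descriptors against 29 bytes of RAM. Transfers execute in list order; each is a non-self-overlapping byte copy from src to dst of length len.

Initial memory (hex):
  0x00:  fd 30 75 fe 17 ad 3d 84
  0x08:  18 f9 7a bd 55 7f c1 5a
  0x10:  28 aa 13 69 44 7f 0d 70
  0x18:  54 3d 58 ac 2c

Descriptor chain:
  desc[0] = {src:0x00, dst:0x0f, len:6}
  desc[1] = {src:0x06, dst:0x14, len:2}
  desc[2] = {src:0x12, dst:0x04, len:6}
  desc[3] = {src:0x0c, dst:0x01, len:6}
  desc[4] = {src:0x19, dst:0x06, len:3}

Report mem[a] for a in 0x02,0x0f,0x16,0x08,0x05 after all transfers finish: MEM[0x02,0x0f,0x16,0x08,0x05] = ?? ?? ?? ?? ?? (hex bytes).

#0 dst[0x0f+6] := {0xfd,0x30,0x75,0xfe,0x17,0xad}
#1 dst[0x14+2] := {0x3d,0x84}
#2 dst[0x04+6] := {0xfe,0x17,0x3d,0x84,0x0d,0x70}
#3 dst[0x01+6] := {0x55,0x7f,0xc1,0xfd,0x30,0x75}
#4 dst[0x06+3] := {0x3d,0x58,0xac}
query mem[0x02]=0x7f, mem[0x0f]=0xfd, mem[0x16]=0x0d, mem[0x08]=0xac, mem[0x05]=0x30

MEM[0x02,0x0f,0x16,0x08,0x05] = 7f fd 0d ac 30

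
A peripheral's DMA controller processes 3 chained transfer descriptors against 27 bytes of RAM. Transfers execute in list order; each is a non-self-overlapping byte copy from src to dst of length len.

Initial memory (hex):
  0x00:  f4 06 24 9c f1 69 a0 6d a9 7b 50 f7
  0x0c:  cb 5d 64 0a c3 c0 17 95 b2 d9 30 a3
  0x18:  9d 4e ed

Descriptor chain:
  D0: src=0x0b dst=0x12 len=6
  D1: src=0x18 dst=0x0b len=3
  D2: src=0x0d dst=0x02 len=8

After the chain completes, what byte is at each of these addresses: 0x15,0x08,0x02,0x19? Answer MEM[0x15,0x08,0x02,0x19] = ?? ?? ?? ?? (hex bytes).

#0 dst[0x12+6] := {0xf7,0xcb,0x5d,0x64,0x0a,0xc3}
#1 dst[0x0b+3] := {0x9d,0x4e,0xed}
#2 dst[0x02+8] := {0xed,0x64,0x0a,0xc3,0xc0,0xf7,0xcb,0x5d}
query mem[0x15]=0x64, mem[0x08]=0xcb, mem[0x02]=0xed, mem[0x19]=0x4e

MEM[0x15,0x08,0x02,0x19] = 64 cb ed 4e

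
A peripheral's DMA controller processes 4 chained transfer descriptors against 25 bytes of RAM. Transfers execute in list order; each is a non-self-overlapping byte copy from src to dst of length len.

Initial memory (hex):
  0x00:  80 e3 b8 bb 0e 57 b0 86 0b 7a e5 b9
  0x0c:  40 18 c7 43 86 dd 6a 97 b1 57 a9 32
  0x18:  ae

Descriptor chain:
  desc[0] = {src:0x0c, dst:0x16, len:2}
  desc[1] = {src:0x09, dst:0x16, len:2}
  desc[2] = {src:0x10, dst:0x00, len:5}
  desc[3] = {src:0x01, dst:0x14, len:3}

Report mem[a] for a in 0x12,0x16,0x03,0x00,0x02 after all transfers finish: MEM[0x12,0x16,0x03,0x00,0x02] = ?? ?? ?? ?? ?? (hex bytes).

MEM[0x12,0x16,0x03,0x00,0x02] = 6a 97 97 86 6a

[0] 0x0c->0x16 len=2 : 40 18
[1] 0x09->0x16 len=2 : 7a e5
[2] 0x10->0x00 len=5 : 86 dd 6a 97 b1
[3] 0x01->0x14 len=3 : dd 6a 97
query mem[0x12]=0x6a, mem[0x16]=0x97, mem[0x03]=0x97, mem[0x00]=0x86, mem[0x02]=0x6a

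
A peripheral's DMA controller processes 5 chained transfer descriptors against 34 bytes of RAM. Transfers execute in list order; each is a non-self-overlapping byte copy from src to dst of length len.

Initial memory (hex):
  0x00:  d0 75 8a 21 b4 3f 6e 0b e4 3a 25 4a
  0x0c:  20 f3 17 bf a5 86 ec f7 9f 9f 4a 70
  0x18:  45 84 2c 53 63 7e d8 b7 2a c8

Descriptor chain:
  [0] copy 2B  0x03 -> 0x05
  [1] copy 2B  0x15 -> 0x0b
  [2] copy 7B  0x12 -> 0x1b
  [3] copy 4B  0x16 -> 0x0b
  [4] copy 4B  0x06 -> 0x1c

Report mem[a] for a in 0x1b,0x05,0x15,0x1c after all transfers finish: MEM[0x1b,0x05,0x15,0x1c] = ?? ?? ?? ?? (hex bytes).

#0 dst[0x05+2] := {0x21,0xb4}
#1 dst[0x0b+2] := {0x9f,0x4a}
#2 dst[0x1b+7] := {0xec,0xf7,0x9f,0x9f,0x4a,0x70,0x45}
#3 dst[0x0b+4] := {0x4a,0x70,0x45,0x84}
#4 dst[0x1c+4] := {0xb4,0x0b,0xe4,0x3a}
query mem[0x1b]=0xec, mem[0x05]=0x21, mem[0x15]=0x9f, mem[0x1c]=0xb4

MEM[0x1b,0x05,0x15,0x1c] = ec 21 9f b4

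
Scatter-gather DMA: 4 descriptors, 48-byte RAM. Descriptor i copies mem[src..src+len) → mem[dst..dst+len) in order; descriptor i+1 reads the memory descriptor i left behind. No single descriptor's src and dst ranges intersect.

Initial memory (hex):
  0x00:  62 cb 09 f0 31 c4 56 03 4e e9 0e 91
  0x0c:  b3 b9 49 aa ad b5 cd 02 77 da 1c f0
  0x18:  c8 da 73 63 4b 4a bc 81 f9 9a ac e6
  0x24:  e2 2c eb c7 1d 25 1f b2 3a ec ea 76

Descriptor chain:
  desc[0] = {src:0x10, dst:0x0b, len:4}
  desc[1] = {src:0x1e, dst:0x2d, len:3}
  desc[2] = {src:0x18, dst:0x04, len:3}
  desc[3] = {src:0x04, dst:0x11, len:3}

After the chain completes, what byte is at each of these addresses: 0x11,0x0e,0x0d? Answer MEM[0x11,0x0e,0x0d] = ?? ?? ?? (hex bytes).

  after D0: wrote 4B at 0x0b = adb5cd02
  after D1: wrote 3B at 0x2d = bc81f9
  after D2: wrote 3B at 0x04 = c8da73
  after D3: wrote 3B at 0x11 = c8da73
query mem[0x11]=0xc8, mem[0x0e]=0x02, mem[0x0d]=0xcd

MEM[0x11,0x0e,0x0d] = c8 02 cd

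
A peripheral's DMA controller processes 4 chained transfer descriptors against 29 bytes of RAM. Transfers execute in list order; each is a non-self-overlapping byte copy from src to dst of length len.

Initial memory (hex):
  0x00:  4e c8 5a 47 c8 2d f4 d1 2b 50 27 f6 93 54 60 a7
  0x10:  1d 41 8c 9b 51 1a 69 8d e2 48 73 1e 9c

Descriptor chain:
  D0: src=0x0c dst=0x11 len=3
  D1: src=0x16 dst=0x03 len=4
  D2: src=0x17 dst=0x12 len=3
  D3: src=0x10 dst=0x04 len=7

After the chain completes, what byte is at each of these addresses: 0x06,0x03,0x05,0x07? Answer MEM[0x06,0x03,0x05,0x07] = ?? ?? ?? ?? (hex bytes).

[0] 0x0c->0x11 len=3 : 93 54 60
[1] 0x16->0x03 len=4 : 69 8d e2 48
[2] 0x17->0x12 len=3 : 8d e2 48
[3] 0x10->0x04 len=7 : 1d 93 8d e2 48 1a 69
query mem[0x06]=0x8d, mem[0x03]=0x69, mem[0x05]=0x93, mem[0x07]=0xe2

MEM[0x06,0x03,0x05,0x07] = 8d 69 93 e2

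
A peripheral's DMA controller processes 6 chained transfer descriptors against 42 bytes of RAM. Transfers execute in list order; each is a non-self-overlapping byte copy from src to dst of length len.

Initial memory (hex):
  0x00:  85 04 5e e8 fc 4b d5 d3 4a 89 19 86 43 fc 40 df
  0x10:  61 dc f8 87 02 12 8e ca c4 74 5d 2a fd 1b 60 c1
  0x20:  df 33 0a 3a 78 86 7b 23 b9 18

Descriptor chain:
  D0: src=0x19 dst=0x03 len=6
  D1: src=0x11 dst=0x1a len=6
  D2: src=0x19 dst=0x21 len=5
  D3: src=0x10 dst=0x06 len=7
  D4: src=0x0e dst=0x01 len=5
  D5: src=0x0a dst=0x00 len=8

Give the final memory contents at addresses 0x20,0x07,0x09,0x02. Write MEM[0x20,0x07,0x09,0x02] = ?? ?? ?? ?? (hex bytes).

  after D0: wrote 6B at 0x03 = 745d2afd1b60
  after D1: wrote 6B at 0x1a = dcf88702128e
  after D2: wrote 5B at 0x21 = 74dcf88702
  after D3: wrote 7B at 0x06 = 61dcf88702128e
  after D4: wrote 5B at 0x01 = 40df61dcf8
  after D5: wrote 8B at 0x00 = 02128efc40df61dc
query mem[0x20]=0xdf, mem[0x07]=0xdc, mem[0x09]=0x87, mem[0x02]=0x8e

MEM[0x20,0x07,0x09,0x02] = df dc 87 8e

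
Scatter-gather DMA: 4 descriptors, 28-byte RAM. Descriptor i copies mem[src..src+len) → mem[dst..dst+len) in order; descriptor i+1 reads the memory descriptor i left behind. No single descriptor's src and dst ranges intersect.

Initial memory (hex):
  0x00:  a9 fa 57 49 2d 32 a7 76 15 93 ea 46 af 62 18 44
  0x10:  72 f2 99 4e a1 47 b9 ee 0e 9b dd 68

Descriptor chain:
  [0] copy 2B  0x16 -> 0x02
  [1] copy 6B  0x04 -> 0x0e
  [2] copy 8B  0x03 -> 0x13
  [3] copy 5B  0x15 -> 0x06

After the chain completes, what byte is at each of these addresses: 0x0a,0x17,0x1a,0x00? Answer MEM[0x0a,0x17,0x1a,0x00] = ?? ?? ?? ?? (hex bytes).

#0 dst[0x02+2] := {0xb9,0xee}
#1 dst[0x0e+6] := {0x2d,0x32,0xa7,0x76,0x15,0x93}
#2 dst[0x13+8] := {0xee,0x2d,0x32,0xa7,0x76,0x15,0x93,0xea}
#3 dst[0x06+5] := {0x32,0xa7,0x76,0x15,0x93}
query mem[0x0a]=0x93, mem[0x17]=0x76, mem[0x1a]=0xea, mem[0x00]=0xa9

MEM[0x0a,0x17,0x1a,0x00] = 93 76 ea a9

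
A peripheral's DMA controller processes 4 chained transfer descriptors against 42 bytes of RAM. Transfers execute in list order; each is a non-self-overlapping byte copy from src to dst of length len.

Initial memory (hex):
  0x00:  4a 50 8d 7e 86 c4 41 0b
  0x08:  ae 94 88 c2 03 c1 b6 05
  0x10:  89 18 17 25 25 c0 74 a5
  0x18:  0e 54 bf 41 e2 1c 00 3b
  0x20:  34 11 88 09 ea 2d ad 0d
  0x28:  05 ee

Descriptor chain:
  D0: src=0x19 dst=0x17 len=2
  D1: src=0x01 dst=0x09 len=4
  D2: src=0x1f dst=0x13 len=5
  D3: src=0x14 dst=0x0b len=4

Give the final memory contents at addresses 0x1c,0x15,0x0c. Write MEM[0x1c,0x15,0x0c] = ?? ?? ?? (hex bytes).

MEM[0x1c,0x15,0x0c] = e2 11 11

D0: mem[0x17..0x18] <- [54 bf]
D1: mem[0x09..0x0c] <- [50 8d 7e 86]
D2: mem[0x13..0x17] <- [3b 34 11 88 09]
D3: mem[0x0b..0x0e] <- [34 11 88 09]
query mem[0x1c]=0xe2, mem[0x15]=0x11, mem[0x0c]=0x11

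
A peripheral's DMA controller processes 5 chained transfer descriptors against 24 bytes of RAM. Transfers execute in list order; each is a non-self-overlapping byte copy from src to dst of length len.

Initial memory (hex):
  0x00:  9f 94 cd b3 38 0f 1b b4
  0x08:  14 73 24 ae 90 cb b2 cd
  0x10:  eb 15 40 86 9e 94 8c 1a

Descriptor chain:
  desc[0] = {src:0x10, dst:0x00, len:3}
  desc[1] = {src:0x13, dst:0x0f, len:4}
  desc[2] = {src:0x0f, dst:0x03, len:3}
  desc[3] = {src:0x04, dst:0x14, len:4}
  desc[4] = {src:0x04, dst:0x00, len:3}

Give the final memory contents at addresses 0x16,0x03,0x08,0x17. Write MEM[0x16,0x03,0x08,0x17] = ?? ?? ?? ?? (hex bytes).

MEM[0x16,0x03,0x08,0x17] = 1b 86 14 b4

  after D0: wrote 3B at 0x00 = eb1540
  after D1: wrote 4B at 0x0f = 869e948c
  after D2: wrote 3B at 0x03 = 869e94
  after D3: wrote 4B at 0x14 = 9e941bb4
  after D4: wrote 3B at 0x00 = 9e941b
query mem[0x16]=0x1b, mem[0x03]=0x86, mem[0x08]=0x14, mem[0x17]=0xb4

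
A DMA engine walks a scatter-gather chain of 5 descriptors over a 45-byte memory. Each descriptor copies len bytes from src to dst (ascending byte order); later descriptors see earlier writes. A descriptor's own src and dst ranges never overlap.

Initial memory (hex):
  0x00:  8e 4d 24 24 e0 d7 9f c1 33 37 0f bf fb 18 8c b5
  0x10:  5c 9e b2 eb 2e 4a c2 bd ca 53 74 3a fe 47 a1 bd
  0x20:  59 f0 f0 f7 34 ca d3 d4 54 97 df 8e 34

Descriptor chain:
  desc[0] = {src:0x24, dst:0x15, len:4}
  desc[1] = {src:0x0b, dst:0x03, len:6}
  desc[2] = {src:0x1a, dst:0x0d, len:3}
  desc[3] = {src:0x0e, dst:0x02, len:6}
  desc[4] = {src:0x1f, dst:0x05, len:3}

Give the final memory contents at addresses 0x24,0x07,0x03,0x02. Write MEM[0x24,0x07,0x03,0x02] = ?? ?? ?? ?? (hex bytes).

D0: mem[0x15..0x18] <- [34 ca d3 d4]
D1: mem[0x03..0x08] <- [bf fb 18 8c b5 5c]
D2: mem[0x0d..0x0f] <- [74 3a fe]
D3: mem[0x02..0x07] <- [3a fe 5c 9e b2 eb]
D4: mem[0x05..0x07] <- [bd 59 f0]
query mem[0x24]=0x34, mem[0x07]=0xf0, mem[0x03]=0xfe, mem[0x02]=0x3a

MEM[0x24,0x07,0x03,0x02] = 34 f0 fe 3a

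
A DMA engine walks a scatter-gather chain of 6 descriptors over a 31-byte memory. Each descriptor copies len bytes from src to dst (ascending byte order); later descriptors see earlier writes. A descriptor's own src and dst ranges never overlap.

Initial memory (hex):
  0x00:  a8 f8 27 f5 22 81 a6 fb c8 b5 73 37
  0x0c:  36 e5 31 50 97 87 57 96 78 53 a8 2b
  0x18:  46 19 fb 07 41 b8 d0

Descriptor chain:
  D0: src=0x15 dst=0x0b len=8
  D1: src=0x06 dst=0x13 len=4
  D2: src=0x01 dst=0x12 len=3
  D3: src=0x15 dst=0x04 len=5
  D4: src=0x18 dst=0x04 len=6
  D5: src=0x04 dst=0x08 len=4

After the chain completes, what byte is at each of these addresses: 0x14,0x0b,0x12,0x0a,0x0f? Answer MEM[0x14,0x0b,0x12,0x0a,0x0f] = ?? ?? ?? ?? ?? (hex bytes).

MEM[0x14,0x0b,0x12,0x0a,0x0f] = f5 07 f8 fb 19

[0] 0x15->0x0b len=8 : 53 a8 2b 46 19 fb 07 41
[1] 0x06->0x13 len=4 : a6 fb c8 b5
[2] 0x01->0x12 len=3 : f8 27 f5
[3] 0x15->0x04 len=5 : c8 b5 2b 46 19
[4] 0x18->0x04 len=6 : 46 19 fb 07 41 b8
[5] 0x04->0x08 len=4 : 46 19 fb 07
query mem[0x14]=0xf5, mem[0x0b]=0x07, mem[0x12]=0xf8, mem[0x0a]=0xfb, mem[0x0f]=0x19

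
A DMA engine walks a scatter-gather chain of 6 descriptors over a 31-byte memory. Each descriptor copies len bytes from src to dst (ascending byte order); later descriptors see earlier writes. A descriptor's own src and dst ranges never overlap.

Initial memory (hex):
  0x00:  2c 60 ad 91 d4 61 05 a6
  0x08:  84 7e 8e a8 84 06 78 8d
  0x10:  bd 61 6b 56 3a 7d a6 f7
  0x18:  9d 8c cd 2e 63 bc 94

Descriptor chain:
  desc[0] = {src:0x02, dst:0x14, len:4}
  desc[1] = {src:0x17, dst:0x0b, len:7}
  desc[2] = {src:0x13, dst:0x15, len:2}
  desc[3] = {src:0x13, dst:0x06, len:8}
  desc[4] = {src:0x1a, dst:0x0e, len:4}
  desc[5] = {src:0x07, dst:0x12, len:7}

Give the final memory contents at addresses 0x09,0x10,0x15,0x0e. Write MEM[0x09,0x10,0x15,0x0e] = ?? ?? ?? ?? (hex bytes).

MEM[0x09,0x10,0x15,0x0e] = ad 63 61 cd

D0: mem[0x14..0x17] <- [ad 91 d4 61]
D1: mem[0x0b..0x11] <- [61 9d 8c cd 2e 63 bc]
D2: mem[0x15..0x16] <- [56 ad]
D3: mem[0x06..0x0d] <- [56 ad 56 ad 61 9d 8c cd]
D4: mem[0x0e..0x11] <- [cd 2e 63 bc]
D5: mem[0x12..0x18] <- [ad 56 ad 61 9d 8c cd]
query mem[0x09]=0xad, mem[0x10]=0x63, mem[0x15]=0x61, mem[0x0e]=0xcd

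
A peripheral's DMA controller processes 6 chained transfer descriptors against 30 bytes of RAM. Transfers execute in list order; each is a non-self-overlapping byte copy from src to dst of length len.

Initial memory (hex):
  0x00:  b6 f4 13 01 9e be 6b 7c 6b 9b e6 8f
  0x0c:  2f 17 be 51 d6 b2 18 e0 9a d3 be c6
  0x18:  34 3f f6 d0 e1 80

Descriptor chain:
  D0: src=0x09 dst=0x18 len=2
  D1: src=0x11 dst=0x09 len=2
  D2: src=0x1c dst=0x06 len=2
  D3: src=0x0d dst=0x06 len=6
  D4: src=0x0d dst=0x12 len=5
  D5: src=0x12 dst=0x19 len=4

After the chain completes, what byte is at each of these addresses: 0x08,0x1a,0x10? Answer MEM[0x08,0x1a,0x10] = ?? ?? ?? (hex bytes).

  after D0: wrote 2B at 0x18 = 9be6
  after D1: wrote 2B at 0x09 = b218
  after D2: wrote 2B at 0x06 = e180
  after D3: wrote 6B at 0x06 = 17be51d6b218
  after D4: wrote 5B at 0x12 = 17be51d6b2
  after D5: wrote 4B at 0x19 = 17be51d6
query mem[0x08]=0x51, mem[0x1a]=0xbe, mem[0x10]=0xd6

MEM[0x08,0x1a,0x10] = 51 be d6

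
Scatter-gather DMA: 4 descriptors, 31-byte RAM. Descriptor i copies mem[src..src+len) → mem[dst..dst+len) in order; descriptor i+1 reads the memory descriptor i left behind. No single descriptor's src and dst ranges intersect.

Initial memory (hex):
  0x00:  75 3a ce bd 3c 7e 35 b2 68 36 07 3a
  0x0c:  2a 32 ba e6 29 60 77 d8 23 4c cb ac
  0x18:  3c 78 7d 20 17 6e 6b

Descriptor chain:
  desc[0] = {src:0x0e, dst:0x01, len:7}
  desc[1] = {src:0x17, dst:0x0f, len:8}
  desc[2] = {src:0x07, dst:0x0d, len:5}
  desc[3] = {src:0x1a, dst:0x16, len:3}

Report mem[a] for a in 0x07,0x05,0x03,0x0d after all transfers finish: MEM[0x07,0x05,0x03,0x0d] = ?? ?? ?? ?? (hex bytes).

[0] 0x0e->0x01 len=7 : ba e6 29 60 77 d8 23
[1] 0x17->0x0f len=8 : ac 3c 78 7d 20 17 6e 6b
[2] 0x07->0x0d len=5 : 23 68 36 07 3a
[3] 0x1a->0x16 len=3 : 7d 20 17
query mem[0x07]=0x23, mem[0x05]=0x77, mem[0x03]=0x29, mem[0x0d]=0x23

MEM[0x07,0x05,0x03,0x0d] = 23 77 29 23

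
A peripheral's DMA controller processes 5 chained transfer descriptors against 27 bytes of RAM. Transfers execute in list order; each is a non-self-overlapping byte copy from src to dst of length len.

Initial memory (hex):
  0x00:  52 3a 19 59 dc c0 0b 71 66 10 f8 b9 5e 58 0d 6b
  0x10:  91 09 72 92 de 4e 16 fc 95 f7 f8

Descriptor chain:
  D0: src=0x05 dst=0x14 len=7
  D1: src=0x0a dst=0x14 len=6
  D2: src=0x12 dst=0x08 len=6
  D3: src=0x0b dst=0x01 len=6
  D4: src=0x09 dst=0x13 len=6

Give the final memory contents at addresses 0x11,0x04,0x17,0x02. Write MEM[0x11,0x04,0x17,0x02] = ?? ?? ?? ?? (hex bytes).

#0 dst[0x14+7] := {0xc0,0x0b,0x71,0x66,0x10,0xf8,0xb9}
#1 dst[0x14+6] := {0xf8,0xb9,0x5e,0x58,0x0d,0x6b}
#2 dst[0x08+6] := {0x72,0x92,0xf8,0xb9,0x5e,0x58}
#3 dst[0x01+6] := {0xb9,0x5e,0x58,0x0d,0x6b,0x91}
#4 dst[0x13+6] := {0x92,0xf8,0xb9,0x5e,0x58,0x0d}
query mem[0x11]=0x09, mem[0x04]=0x0d, mem[0x17]=0x58, mem[0x02]=0x5e

MEM[0x11,0x04,0x17,0x02] = 09 0d 58 5e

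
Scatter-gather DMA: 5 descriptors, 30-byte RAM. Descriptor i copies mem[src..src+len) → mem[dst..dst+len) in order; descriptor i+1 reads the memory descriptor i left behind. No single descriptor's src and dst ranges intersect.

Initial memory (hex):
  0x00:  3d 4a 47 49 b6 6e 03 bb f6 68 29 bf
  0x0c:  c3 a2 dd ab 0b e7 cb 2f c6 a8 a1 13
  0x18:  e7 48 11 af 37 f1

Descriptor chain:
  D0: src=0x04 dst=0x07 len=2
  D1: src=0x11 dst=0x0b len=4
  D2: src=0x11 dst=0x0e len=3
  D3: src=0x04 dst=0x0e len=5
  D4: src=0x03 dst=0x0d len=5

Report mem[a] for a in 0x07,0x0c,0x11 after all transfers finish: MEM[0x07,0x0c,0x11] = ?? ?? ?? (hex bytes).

MEM[0x07,0x0c,0x11] = b6 cb b6

  after D0: wrote 2B at 0x07 = b66e
  after D1: wrote 4B at 0x0b = e7cb2fc6
  after D2: wrote 3B at 0x0e = e7cb2f
  after D3: wrote 5B at 0x0e = b66e03b66e
  after D4: wrote 5B at 0x0d = 49b66e03b6
query mem[0x07]=0xb6, mem[0x0c]=0xcb, mem[0x11]=0xb6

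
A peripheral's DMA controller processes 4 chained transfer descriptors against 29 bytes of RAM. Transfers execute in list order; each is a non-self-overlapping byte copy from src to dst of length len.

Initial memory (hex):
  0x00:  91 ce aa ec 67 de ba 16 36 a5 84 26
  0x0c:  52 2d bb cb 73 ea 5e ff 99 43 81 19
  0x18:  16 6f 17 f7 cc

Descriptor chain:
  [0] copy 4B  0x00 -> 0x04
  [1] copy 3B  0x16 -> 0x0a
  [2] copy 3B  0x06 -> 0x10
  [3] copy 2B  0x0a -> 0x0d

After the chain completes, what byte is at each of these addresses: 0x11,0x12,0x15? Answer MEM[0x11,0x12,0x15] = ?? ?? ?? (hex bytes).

MEM[0x11,0x12,0x15] = ec 36 43

  after D0: wrote 4B at 0x04 = 91ceaaec
  after D1: wrote 3B at 0x0a = 811916
  after D2: wrote 3B at 0x10 = aaec36
  after D3: wrote 2B at 0x0d = 8119
query mem[0x11]=0xec, mem[0x12]=0x36, mem[0x15]=0x43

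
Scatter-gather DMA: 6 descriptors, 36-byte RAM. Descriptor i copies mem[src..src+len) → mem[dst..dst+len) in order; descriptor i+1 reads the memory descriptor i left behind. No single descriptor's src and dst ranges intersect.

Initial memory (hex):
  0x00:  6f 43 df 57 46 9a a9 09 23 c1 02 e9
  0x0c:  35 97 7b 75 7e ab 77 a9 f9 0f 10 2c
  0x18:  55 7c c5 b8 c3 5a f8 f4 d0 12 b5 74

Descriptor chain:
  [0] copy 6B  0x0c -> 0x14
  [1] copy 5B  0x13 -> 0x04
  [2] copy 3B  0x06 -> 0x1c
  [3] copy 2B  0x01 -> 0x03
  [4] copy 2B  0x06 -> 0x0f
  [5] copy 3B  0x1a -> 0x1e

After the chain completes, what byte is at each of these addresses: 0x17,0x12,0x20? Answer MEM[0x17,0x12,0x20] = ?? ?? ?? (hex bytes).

MEM[0x17,0x12,0x20] = 75 77 97

#0 dst[0x14+6] := {0x35,0x97,0x7b,0x75,0x7e,0xab}
#1 dst[0x04+5] := {0xa9,0x35,0x97,0x7b,0x75}
#2 dst[0x1c+3] := {0x97,0x7b,0x75}
#3 dst[0x03+2] := {0x43,0xdf}
#4 dst[0x0f+2] := {0x97,0x7b}
#5 dst[0x1e+3] := {0xc5,0xb8,0x97}
query mem[0x17]=0x75, mem[0x12]=0x77, mem[0x20]=0x97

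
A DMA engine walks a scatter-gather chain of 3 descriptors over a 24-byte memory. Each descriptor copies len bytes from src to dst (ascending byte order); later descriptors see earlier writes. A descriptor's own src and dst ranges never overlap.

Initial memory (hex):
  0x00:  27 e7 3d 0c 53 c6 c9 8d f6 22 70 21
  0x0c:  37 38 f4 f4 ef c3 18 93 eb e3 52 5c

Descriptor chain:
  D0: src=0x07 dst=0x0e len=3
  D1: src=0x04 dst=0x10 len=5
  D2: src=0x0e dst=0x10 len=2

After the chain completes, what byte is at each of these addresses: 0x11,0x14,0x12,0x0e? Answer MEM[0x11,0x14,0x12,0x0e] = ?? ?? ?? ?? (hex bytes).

MEM[0x11,0x14,0x12,0x0e] = f6 f6 c9 8d

  after D0: wrote 3B at 0x0e = 8df622
  after D1: wrote 5B at 0x10 = 53c6c98df6
  after D2: wrote 2B at 0x10 = 8df6
query mem[0x11]=0xf6, mem[0x14]=0xf6, mem[0x12]=0xc9, mem[0x0e]=0x8d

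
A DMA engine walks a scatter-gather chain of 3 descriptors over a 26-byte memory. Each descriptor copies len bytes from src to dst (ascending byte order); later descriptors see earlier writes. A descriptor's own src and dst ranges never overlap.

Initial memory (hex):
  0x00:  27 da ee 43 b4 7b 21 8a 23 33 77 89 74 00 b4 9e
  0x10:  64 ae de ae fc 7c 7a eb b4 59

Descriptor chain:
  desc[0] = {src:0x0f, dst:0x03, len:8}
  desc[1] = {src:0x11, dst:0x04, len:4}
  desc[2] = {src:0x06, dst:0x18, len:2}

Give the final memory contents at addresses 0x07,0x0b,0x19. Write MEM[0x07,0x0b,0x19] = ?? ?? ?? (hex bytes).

MEM[0x07,0x0b,0x19] = fc 89 fc

D0: mem[0x03..0x0a] <- [9e 64 ae de ae fc 7c 7a]
D1: mem[0x04..0x07] <- [ae de ae fc]
D2: mem[0x18..0x19] <- [ae fc]
query mem[0x07]=0xfc, mem[0x0b]=0x89, mem[0x19]=0xfc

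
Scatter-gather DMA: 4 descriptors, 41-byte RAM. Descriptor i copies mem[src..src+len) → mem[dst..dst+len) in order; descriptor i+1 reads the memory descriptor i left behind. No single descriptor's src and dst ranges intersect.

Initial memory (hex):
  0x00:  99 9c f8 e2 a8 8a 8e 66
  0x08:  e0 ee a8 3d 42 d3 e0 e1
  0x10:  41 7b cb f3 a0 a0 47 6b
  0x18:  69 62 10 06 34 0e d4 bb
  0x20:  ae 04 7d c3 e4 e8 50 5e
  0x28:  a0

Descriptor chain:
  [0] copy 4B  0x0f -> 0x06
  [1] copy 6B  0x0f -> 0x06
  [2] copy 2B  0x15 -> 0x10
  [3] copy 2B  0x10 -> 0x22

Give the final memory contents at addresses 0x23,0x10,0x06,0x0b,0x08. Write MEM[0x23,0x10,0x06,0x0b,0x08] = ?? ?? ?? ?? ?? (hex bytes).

#0 dst[0x06+4] := {0xe1,0x41,0x7b,0xcb}
#1 dst[0x06+6] := {0xe1,0x41,0x7b,0xcb,0xf3,0xa0}
#2 dst[0x10+2] := {0xa0,0x47}
#3 dst[0x22+2] := {0xa0,0x47}
query mem[0x23]=0x47, mem[0x10]=0xa0, mem[0x06]=0xe1, mem[0x0b]=0xa0, mem[0x08]=0x7b

MEM[0x23,0x10,0x06,0x0b,0x08] = 47 a0 e1 a0 7b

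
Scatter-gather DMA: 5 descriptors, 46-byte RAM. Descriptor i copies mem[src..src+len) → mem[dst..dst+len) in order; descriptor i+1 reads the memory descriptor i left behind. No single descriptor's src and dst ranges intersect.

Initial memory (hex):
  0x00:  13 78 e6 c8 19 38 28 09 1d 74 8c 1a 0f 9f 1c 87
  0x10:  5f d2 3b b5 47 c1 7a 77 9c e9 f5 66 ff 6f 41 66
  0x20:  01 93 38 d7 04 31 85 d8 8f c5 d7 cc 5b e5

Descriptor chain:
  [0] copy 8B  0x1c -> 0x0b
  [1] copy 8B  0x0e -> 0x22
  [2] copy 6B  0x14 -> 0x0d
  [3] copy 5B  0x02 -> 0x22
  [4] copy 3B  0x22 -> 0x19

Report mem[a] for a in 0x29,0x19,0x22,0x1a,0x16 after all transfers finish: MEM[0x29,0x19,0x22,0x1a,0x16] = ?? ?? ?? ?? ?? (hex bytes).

[0] 0x1c->0x0b len=8 : ff 6f 41 66 01 93 38 d7
[1] 0x0e->0x22 len=8 : 66 01 93 38 d7 b5 47 c1
[2] 0x14->0x0d len=6 : 47 c1 7a 77 9c e9
[3] 0x02->0x22 len=5 : e6 c8 19 38 28
[4] 0x22->0x19 len=3 : e6 c8 19
query mem[0x29]=0xc1, mem[0x19]=0xe6, mem[0x22]=0xe6, mem[0x1a]=0xc8, mem[0x16]=0x7a

MEM[0x29,0x19,0x22,0x1a,0x16] = c1 e6 e6 c8 7a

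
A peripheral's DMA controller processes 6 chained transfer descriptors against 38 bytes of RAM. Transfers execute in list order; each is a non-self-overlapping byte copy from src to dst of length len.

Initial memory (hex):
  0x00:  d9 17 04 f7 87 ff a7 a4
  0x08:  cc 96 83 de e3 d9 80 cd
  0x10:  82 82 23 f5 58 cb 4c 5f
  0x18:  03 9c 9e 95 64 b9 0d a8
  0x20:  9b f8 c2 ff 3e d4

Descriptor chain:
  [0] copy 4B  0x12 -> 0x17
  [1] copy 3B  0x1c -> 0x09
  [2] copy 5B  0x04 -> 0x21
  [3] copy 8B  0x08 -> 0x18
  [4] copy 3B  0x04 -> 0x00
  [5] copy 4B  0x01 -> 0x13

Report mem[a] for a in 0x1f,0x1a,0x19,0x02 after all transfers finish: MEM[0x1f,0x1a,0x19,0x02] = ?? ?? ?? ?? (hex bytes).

  after D0: wrote 4B at 0x17 = 23f558cb
  after D1: wrote 3B at 0x09 = 64b90d
  after D2: wrote 5B at 0x21 = 87ffa7a4cc
  after D3: wrote 8B at 0x18 = cc64b90de3d980cd
  after D4: wrote 3B at 0x00 = 87ffa7
  after D5: wrote 4B at 0x13 = ffa7f787
query mem[0x1f]=0xcd, mem[0x1a]=0xb9, mem[0x19]=0x64, mem[0x02]=0xa7

MEM[0x1f,0x1a,0x19,0x02] = cd b9 64 a7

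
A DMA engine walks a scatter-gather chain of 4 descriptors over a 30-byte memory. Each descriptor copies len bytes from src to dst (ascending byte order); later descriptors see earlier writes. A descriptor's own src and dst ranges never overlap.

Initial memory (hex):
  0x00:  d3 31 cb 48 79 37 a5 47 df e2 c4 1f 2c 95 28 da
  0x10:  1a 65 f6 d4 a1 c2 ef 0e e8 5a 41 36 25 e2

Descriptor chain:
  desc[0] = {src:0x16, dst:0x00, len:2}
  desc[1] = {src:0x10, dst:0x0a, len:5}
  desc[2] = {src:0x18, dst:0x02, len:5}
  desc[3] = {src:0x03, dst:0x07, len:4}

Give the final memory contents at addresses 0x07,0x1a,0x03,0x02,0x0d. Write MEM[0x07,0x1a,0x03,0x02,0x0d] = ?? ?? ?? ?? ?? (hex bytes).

MEM[0x07,0x1a,0x03,0x02,0x0d] = 5a 41 5a e8 d4

[0] 0x16->0x00 len=2 : ef 0e
[1] 0x10->0x0a len=5 : 1a 65 f6 d4 a1
[2] 0x18->0x02 len=5 : e8 5a 41 36 25
[3] 0x03->0x07 len=4 : 5a 41 36 25
query mem[0x07]=0x5a, mem[0x1a]=0x41, mem[0x03]=0x5a, mem[0x02]=0xe8, mem[0x0d]=0xd4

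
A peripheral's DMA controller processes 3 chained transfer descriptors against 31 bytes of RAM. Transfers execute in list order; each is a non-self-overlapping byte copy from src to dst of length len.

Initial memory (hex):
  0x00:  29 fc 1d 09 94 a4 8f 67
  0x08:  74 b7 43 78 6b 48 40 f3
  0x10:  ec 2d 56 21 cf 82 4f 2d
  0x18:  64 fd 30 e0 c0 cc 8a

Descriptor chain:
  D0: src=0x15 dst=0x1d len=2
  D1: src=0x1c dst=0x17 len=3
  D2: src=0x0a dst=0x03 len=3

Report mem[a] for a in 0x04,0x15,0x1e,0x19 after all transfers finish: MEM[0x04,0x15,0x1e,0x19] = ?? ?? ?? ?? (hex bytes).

MEM[0x04,0x15,0x1e,0x19] = 78 82 4f 4f

[0] 0x15->0x1d len=2 : 82 4f
[1] 0x1c->0x17 len=3 : c0 82 4f
[2] 0x0a->0x03 len=3 : 43 78 6b
query mem[0x04]=0x78, mem[0x15]=0x82, mem[0x1e]=0x4f, mem[0x19]=0x4f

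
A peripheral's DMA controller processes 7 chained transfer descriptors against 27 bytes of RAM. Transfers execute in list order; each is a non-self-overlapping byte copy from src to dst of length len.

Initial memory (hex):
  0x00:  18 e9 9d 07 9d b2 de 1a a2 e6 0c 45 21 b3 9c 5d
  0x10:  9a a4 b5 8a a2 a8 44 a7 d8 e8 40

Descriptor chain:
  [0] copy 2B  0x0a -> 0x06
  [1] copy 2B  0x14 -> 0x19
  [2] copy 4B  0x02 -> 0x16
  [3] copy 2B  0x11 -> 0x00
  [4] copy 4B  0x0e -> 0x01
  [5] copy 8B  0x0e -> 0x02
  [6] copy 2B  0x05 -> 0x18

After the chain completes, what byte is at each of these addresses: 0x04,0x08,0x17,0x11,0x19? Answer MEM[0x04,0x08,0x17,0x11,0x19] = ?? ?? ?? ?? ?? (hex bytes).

MEM[0x04,0x08,0x17,0x11,0x19] = 9a a2 07 a4 b5

[0] 0x0a->0x06 len=2 : 0c 45
[1] 0x14->0x19 len=2 : a2 a8
[2] 0x02->0x16 len=4 : 9d 07 9d b2
[3] 0x11->0x00 len=2 : a4 b5
[4] 0x0e->0x01 len=4 : 9c 5d 9a a4
[5] 0x0e->0x02 len=8 : 9c 5d 9a a4 b5 8a a2 a8
[6] 0x05->0x18 len=2 : a4 b5
query mem[0x04]=0x9a, mem[0x08]=0xa2, mem[0x17]=0x07, mem[0x11]=0xa4, mem[0x19]=0xb5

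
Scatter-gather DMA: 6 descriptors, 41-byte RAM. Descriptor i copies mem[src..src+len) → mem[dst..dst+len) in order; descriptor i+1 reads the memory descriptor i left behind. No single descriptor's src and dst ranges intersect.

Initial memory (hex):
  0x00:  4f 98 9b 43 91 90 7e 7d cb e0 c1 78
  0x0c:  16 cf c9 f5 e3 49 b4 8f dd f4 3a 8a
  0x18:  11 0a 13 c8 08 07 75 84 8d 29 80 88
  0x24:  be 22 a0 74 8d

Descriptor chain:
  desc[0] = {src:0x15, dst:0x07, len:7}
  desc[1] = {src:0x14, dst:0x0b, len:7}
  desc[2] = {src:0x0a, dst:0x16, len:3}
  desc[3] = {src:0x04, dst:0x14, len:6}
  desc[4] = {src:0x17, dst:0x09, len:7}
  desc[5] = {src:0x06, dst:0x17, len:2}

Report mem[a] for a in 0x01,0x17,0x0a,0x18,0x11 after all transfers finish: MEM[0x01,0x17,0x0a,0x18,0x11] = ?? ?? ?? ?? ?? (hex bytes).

MEM[0x01,0x17,0x0a,0x18,0x11] = 98 7e 3a f4 13

D0: mem[0x07..0x0d] <- [f4 3a 8a 11 0a 13 c8]
D1: mem[0x0b..0x11] <- [dd f4 3a 8a 11 0a 13]
D2: mem[0x16..0x18] <- [11 dd f4]
D3: mem[0x14..0x19] <- [91 90 7e f4 3a 8a]
D4: mem[0x09..0x0f] <- [f4 3a 8a 13 c8 08 07]
D5: mem[0x17..0x18] <- [7e f4]
query mem[0x01]=0x98, mem[0x17]=0x7e, mem[0x0a]=0x3a, mem[0x18]=0xf4, mem[0x11]=0x13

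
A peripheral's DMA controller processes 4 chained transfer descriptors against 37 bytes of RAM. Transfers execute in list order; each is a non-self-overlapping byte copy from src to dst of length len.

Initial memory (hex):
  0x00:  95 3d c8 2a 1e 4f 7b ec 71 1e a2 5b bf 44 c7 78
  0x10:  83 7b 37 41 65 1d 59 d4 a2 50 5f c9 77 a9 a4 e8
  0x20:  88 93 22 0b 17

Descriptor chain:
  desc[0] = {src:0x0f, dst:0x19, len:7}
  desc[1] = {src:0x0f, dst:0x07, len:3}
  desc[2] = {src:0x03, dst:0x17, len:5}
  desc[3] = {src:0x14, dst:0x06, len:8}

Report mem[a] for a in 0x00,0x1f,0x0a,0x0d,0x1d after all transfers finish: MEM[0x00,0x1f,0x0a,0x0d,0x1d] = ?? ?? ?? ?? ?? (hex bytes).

D0: mem[0x19..0x1f] <- [78 83 7b 37 41 65 1d]
D1: mem[0x07..0x09] <- [78 83 7b]
D2: mem[0x17..0x1b] <- [2a 1e 4f 7b 78]
D3: mem[0x06..0x0d] <- [65 1d 59 2a 1e 4f 7b 78]
query mem[0x00]=0x95, mem[0x1f]=0x1d, mem[0x0a]=0x1e, mem[0x0d]=0x78, mem[0x1d]=0x41

MEM[0x00,0x1f,0x0a,0x0d,0x1d] = 95 1d 1e 78 41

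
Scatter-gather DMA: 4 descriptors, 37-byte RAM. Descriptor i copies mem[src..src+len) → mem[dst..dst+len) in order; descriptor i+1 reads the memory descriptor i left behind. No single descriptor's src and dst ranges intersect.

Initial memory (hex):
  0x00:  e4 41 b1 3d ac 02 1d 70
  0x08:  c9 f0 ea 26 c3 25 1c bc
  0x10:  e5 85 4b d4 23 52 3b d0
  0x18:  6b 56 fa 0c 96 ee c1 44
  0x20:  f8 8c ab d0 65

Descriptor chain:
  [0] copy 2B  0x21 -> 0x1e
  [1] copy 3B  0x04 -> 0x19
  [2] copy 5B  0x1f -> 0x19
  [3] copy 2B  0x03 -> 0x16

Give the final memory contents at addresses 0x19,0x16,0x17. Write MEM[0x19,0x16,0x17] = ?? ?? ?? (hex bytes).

[0] 0x21->0x1e len=2 : 8c ab
[1] 0x04->0x19 len=3 : ac 02 1d
[2] 0x1f->0x19 len=5 : ab f8 8c ab d0
[3] 0x03->0x16 len=2 : 3d ac
query mem[0x19]=0xab, mem[0x16]=0x3d, mem[0x17]=0xac

MEM[0x19,0x16,0x17] = ab 3d ac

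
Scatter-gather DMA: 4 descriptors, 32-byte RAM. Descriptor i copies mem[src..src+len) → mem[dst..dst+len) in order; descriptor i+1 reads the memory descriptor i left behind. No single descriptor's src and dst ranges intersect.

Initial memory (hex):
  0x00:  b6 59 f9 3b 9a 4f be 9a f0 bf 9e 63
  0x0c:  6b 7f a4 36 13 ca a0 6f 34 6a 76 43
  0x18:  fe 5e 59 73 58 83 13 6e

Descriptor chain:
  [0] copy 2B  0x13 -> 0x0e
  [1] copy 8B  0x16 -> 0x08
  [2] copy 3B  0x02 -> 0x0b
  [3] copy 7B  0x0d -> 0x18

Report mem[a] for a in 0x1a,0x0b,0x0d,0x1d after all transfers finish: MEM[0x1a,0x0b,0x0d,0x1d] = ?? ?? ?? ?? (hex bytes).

D0: mem[0x0e..0x0f] <- [6f 34]
D1: mem[0x08..0x0f] <- [76 43 fe 5e 59 73 58 83]
D2: mem[0x0b..0x0d] <- [f9 3b 9a]
D3: mem[0x18..0x1e] <- [9a 58 83 13 ca a0 6f]
query mem[0x1a]=0x83, mem[0x0b]=0xf9, mem[0x0d]=0x9a, mem[0x1d]=0xa0

MEM[0x1a,0x0b,0x0d,0x1d] = 83 f9 9a a0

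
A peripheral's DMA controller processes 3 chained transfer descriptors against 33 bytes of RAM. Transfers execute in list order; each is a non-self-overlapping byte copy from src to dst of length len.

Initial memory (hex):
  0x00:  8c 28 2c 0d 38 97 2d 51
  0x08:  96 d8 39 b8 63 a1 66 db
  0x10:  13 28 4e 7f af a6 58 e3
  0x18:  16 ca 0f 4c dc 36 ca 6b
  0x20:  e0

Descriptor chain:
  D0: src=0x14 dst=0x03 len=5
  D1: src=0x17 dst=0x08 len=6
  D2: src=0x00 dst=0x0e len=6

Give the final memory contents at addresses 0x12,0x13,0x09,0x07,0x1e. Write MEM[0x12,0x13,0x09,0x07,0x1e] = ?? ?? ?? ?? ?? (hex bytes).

#0 dst[0x03+5] := {0xaf,0xa6,0x58,0xe3,0x16}
#1 dst[0x08+6] := {0xe3,0x16,0xca,0x0f,0x4c,0xdc}
#2 dst[0x0e+6] := {0x8c,0x28,0x2c,0xaf,0xa6,0x58}
query mem[0x12]=0xa6, mem[0x13]=0x58, mem[0x09]=0x16, mem[0x07]=0x16, mem[0x1e]=0xca

MEM[0x12,0x13,0x09,0x07,0x1e] = a6 58 16 16 ca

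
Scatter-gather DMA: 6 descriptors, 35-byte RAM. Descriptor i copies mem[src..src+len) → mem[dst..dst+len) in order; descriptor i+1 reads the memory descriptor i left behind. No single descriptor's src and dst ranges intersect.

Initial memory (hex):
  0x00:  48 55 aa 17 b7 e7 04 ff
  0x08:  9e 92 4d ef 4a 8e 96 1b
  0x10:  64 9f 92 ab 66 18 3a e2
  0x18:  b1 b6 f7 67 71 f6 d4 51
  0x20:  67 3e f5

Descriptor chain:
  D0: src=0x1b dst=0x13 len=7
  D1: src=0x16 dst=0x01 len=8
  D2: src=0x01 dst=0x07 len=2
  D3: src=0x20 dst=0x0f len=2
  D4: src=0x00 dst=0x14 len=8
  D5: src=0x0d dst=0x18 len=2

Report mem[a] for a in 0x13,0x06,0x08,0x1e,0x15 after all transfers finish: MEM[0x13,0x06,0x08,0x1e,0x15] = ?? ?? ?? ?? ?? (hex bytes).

#0 dst[0x13+7] := {0x67,0x71,0xf6,0xd4,0x51,0x67,0x3e}
#1 dst[0x01+8] := {0xd4,0x51,0x67,0x3e,0xf7,0x67,0x71,0xf6}
#2 dst[0x07+2] := {0xd4,0x51}
#3 dst[0x0f+2] := {0x67,0x3e}
#4 dst[0x14+8] := {0x48,0xd4,0x51,0x67,0x3e,0xf7,0x67,0xd4}
#5 dst[0x18+2] := {0x8e,0x96}
query mem[0x13]=0x67, mem[0x06]=0x67, mem[0x08]=0x51, mem[0x1e]=0xd4, mem[0x15]=0xd4

MEM[0x13,0x06,0x08,0x1e,0x15] = 67 67 51 d4 d4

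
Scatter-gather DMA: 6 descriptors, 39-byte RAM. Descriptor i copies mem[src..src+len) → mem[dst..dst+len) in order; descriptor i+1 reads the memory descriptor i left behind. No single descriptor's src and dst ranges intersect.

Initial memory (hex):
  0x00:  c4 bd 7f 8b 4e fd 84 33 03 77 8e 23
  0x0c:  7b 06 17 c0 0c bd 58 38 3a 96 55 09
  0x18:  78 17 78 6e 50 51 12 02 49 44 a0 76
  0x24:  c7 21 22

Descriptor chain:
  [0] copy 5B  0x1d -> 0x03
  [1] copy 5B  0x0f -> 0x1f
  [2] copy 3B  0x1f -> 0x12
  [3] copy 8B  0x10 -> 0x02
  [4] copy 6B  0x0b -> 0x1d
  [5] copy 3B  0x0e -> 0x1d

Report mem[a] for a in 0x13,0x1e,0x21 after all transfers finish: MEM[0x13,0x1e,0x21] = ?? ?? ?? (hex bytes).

D0: mem[0x03..0x07] <- [51 12 02 49 44]
D1: mem[0x1f..0x23] <- [c0 0c bd 58 38]
D2: mem[0x12..0x14] <- [c0 0c bd]
D3: mem[0x02..0x09] <- [0c bd c0 0c bd 96 55 09]
D4: mem[0x1d..0x22] <- [23 7b 06 17 c0 0c]
D5: mem[0x1d..0x1f] <- [17 c0 0c]
query mem[0x13]=0x0c, mem[0x1e]=0xc0, mem[0x21]=0xc0

MEM[0x13,0x1e,0x21] = 0c c0 c0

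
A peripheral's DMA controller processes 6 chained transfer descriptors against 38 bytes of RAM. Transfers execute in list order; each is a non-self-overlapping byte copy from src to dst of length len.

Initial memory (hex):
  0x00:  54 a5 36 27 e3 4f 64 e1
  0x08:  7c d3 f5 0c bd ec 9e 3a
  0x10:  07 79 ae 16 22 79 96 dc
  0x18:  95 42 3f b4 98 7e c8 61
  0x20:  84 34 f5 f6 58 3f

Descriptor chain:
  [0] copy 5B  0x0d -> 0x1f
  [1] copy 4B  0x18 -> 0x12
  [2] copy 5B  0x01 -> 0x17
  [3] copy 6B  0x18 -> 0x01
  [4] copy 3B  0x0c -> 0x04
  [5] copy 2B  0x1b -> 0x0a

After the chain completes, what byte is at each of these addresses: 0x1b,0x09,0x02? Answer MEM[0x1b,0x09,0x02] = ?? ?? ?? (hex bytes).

  after D0: wrote 5B at 0x1f = ec9e3a0779
  after D1: wrote 4B at 0x12 = 95423fb4
  after D2: wrote 5B at 0x17 = a53627e34f
  after D3: wrote 6B at 0x01 = 3627e34f987e
  after D4: wrote 3B at 0x04 = bdec9e
  after D5: wrote 2B at 0x0a = 4f98
query mem[0x1b]=0x4f, mem[0x09]=0xd3, mem[0x02]=0x27

MEM[0x1b,0x09,0x02] = 4f d3 27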